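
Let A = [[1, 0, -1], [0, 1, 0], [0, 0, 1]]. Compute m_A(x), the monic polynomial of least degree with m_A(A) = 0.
m_A(x) = (x - 1)^2

The characteristic polynomial factors as (x - 1)^3. The minimal polynomial is ∏(x - λ)^{k_λ} where k_λ is the size of the largest Jordan block at λ.

For λ = 1: rank(A - I) = 1, and the largest Jordan block has size 2 (the smallest k with rank((A - I)^k) = rank((A - I)^(k+1))).

So m_A(x) = (x - 1)^2.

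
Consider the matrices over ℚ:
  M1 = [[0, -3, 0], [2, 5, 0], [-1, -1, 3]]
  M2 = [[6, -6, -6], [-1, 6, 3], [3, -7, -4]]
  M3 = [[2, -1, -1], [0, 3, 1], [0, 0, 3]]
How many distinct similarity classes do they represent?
Characteristic polynomials: χ_{M1} = (x - 3)^2(x - 2), χ_{M2} = (x - 3)^2(x - 2), χ_{M3} = (x - 3)^2(x - 2).

{M1}: invariant factors x - 3, (x - 3)(x - 2).

{M2, M3}: invariant factors (x - 3)^2(x - 2).

Matrices are similar if and only if their invariant-factor lists agree; the partition into similarity classes is {M1}, {M2, M3}.

2 classes: {M1}, {M2, M3}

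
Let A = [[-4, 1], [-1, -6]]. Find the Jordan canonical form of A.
J = [[-5, 1], [0, -5]]

The characteristic polynomial is det(xI - A) = (x + 5)^2, so the eigenvalues are -5 (algebraic multiplicity 2).

For λ = -5: rank(A + 5I) = 1, rank((A + 5I)^2) = 0. The eigenspace has dimension 2 - 1 = 1, so there is 1 Jordan block; the rank sequence gives block sizes [2].

Assembling the blocks gives the Jordan form J above.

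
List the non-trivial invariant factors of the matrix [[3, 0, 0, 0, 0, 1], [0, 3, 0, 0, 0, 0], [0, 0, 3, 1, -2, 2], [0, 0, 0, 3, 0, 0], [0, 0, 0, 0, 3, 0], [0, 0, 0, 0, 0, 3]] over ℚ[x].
x - 3, x - 3, (x - 3)^2, (x - 3)^2

The Jordan structure of A has elementary divisors (x - 3)^2, (x - 3)^2, (x - 3), (x - 3). Arranging the block sizes at each eigenvalue in decreasing order and taking row products gives the invariant factors.

Invariant factors (smallest first, each dividing the next): x - 3, x - 3, (x - 3)^2, (x - 3)^2.

Check: the last factor (x - 3)^2 is the minimal polynomial, and the product (x - 3)^6 is the characteristic polynomial.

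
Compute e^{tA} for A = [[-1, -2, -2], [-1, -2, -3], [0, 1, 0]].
A has Jordan form J = [[-1, 1, 0], [0, -1, 1], [0, 0, -1]] with A = PJP^{-1}, so e^{tA} = P e^{tJ} P^{-1}.

For a Jordan block J_k(λ), e^{tJ_k(λ)} = e^{λt} · (I + tN + t^2 N^2/2! + ... + t^{k-1} N^{k-1}/(k-1)!) where N is the nilpotent superdiagonal part.

Assembling the blocks and conjugating back gives the entries of e^{tA} as shown above.

e^{tA} = [[(t^2 + 1)*e^{-t}, -2*t*e^{-t}, 2*t*(t - 1)*e^{-t}], [t*(t - 2)*e^{-t}/2, (1 - t)*e^{-t}, t*(t - 3)*e^{-t}], [-t^2*e^{-t}/2, t*e^{-t}, (-t^2 + t + 1)*e^{-t}]]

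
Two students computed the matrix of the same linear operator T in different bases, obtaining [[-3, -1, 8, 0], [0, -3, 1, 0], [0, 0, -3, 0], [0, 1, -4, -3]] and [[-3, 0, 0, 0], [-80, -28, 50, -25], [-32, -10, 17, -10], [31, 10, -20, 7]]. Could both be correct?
No.

trace(A) = -12 but trace(B) = -7. The trace is a similarity invariant, so A and B are not similar.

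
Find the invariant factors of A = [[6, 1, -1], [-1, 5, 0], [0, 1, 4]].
The Jordan structure of A has elementary divisors (x - 5)^3. Arranging the block sizes at each eigenvalue in decreasing order and taking row products gives the invariant factors.

Invariant factors (smallest first, each dividing the next): (x - 5)^3.

Check: the last factor (x - 5)^3 is the minimal polynomial, and the product (x - 5)^3 is the characteristic polynomial.

(x - 5)^3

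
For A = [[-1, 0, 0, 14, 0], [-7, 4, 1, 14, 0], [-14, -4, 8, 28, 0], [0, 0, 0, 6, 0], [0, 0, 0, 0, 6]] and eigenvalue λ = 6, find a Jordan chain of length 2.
We seek v_1 ∈ ker((A - 6I)^2) \ ker(A - 6I), then set v_{i+1} = (A - 6I) v_i.

One such chain is v_1 = [[0, 0, 1, 0, 0]]^T, v_2 = [[0, 1, 2, 0, 0]]^T. Check: (A - 6I) v_2 = [[0, 0, 0, 0, 0]]^T = 0.

v_1 = [[0, 0, 1, 0, 0]]^T, v_2 = [[0, 1, 2, 0, 0]]^T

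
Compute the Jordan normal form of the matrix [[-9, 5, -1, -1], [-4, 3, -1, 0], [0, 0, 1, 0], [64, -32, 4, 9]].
J = [[1, 1, 0, 0], [0, 1, 1, 0], [0, 0, 1, 0], [0, 0, 0, 1]]

The characteristic polynomial is det(xI - A) = (x - 1)^4, so the eigenvalues are 1 (algebraic multiplicity 4).

For λ = 1: rank(A - I) = 2, rank((A - I)^2) = 1, rank((A - I)^3) = 0. The eigenspace has dimension 4 - 2 = 2, so there are 2 Jordan blocks; the rank sequence gives block sizes [3, 1].

Assembling the blocks gives the Jordan form J above.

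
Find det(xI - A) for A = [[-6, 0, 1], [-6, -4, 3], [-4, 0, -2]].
xI - A = [[x + 6, 0, -1], [6, x + 4, -3], [4, 0, x + 2]].

Expanding det(xI - A) along the first row:
det(xI - A) = + (x + 6)·det([[x + 4, -3], [0, x + 2]]) - (0)·det([[6, -3], [4, x + 2]]) + (-1)·det([[6, x + 4], [4, 0]]).

Evaluating gives χ_A(x) = x^3 + 12x^2 + 48x + 64 = (x + 4)^3.

χ_A(x) = (x + 4)^3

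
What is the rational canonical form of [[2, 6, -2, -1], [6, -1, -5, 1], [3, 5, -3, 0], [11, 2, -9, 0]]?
R = [[0, 0, 0, -1], [1, 0, 0, 2], [0, 1, 0, 1], [0, 0, 1, -2]]

The invariant factors of A (the non-unit diagonal entries of the Smith normal form of xI - A over ℚ[x]) are (x^2 + x - 1)^2, each dividing the next. The characteristic polynomial is their product, (x^2 + x - 1)^2.

The rational canonical form is the block-diagonal matrix of companion matrices C(f_i):
R = [[0, 0, 0, -1], [1, 0, 0, 2], [0, 1, 0, 1], [0, 0, 1, -2]].

Note the characteristic polynomial does not split into linear factors over ℚ, so A has no Jordan form over ℚ; the rational canonical form exists over any field.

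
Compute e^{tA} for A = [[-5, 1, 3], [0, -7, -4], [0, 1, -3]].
e^{tA} = [[e^{-5*t}, t*(t + 2)*e^{-5*t}/2, t*(t + 3)*e^{-5*t}], [0, (1 - 2*t)*e^{-5*t}, -4*t*e^{-5*t}], [0, t*e^{-5*t}, (2*t + 1)*e^{-5*t}]]

A has Jordan form J = [[-5, 1, 0], [0, -5, 1], [0, 0, -5]] with A = PJP^{-1}, so e^{tA} = P e^{tJ} P^{-1}.

For a Jordan block J_k(λ), e^{tJ_k(λ)} = e^{λt} · (I + tN + t^2 N^2/2! + ... + t^{k-1} N^{k-1}/(k-1)!) where N is the nilpotent superdiagonal part.

Assembling the blocks and conjugating back gives the entries of e^{tA} as shown above.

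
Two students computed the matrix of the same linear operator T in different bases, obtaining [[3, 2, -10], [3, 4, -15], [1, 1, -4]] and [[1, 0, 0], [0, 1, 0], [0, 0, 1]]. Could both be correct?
No.

Both have characteristic polynomial (x - 1)^3, but the minimal polynomial of A is (x - 1)^2 while the minimal polynomial of B is x - 1. The minimal polynomial is a similarity invariant, so A and B are not similar.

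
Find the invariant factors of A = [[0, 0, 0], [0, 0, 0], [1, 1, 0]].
The Jordan structure of A has elementary divisors x^2, x. Arranging the block sizes at each eigenvalue in decreasing order and taking row products gives the invariant factors.

Invariant factors (smallest first, each dividing the next): x, x^2.

Check: the last factor x^2 is the minimal polynomial, and the product x^3 is the characteristic polynomial.

x, x^2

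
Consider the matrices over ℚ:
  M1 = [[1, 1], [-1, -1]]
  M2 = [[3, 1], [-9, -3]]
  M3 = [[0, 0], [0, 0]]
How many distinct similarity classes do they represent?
Characteristic polynomials: χ_{M1} = x^2, χ_{M2} = x^2, χ_{M3} = x^2.

{M1, M2}: invariant factors x^2.

{M3}: invariant factors x, x.

Matrices are similar if and only if their invariant-factor lists agree; the partition into similarity classes is {M1, M2}, {M3}.

2 classes: {M1, M2}, {M3}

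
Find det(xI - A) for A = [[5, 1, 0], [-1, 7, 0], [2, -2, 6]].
χ_A(x) = (x - 6)^3

xI - A = [[x - 5, -1, 0], [1, x - 7, 0], [-2, 2, x - 6]].

Expanding det(xI - A) along the first row:
det(xI - A) = + (x - 5)·det([[x - 7, 0], [2, x - 6]]) - (-1)·det([[1, 0], [-2, x - 6]]) + (0)·det([[1, x - 7], [-2, 2]]).

Evaluating gives χ_A(x) = x^3 - 18x^2 + 108x - 216 = (x - 6)^3.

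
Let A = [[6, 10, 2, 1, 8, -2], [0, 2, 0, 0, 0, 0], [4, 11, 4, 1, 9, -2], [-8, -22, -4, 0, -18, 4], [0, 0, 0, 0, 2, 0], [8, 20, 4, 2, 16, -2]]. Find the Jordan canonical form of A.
The characteristic polynomial is det(xI - A) = (x - 2)^6, so the eigenvalues are 2 (algebraic multiplicity 6).

For λ = 2: rank(A - 2I) = 2, rank((A - 2I)^2) = 0. The eigenspace has dimension 6 - 2 = 4, so there are 4 Jordan blocks; the rank sequence gives block sizes [2, 2, 1, 1].

Assembling the blocks gives the Jordan form J above.

J = [[2, 1, 0, 0, 0, 0], [0, 2, 0, 0, 0, 0], [0, 0, 2, 1, 0, 0], [0, 0, 0, 2, 0, 0], [0, 0, 0, 0, 2, 0], [0, 0, 0, 0, 0, 2]]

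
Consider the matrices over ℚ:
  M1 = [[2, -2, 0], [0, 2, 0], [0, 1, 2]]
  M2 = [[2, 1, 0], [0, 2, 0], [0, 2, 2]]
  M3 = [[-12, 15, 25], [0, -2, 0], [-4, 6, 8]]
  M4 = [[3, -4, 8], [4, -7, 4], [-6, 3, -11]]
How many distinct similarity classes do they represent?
3 classes: {M1, M2}, {M3}, {M4}

Characteristic polynomials: χ_{M1} = (x - 2)^3, χ_{M2} = (x - 2)^3, χ_{M3} = (x + 2)^3, χ_{M4} = (x + 5)^3.

{M1, M2}: invariant factors x - 2, (x - 2)^2.

{M3}: invariant factors x + 2, (x + 2)^2.

{M4}: invariant factors x + 5, (x + 5)^2.

Matrices are similar if and only if their invariant-factor lists agree; the partition into similarity classes is {M1, M2}, {M3}, {M4}.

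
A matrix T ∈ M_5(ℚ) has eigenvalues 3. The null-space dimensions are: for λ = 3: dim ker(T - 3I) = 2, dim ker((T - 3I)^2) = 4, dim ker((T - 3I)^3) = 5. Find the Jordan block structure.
λ = 3: successive nullity increments [2, 2, 1] count blocks of size ≥ k; block sizes are [3, 2].

Jordan blocks: (3, 3), (3, 2)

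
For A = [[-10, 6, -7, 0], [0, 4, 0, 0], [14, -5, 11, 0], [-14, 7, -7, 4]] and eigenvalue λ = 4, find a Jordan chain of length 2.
We seek v_1 ∈ ker((A - 4I)^2) \ ker(A - 4I), then set v_{i+1} = (A - 4I) v_i.

One such chain is v_1 = [[1, 1, -1, 0]]^T, v_2 = [[-1, 0, 2, 0]]^T. Check: (A - 4I) v_2 = [[0, 0, 0, 0]]^T = 0.

v_1 = [[1, 1, -1, 0]]^T, v_2 = [[-1, 0, 2, 0]]^T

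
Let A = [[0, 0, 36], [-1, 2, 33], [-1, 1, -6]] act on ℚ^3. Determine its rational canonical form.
R = [[0, 0, 36], [1, 0, 9], [0, 1, -4]]

The invariant factors of A (the non-unit diagonal entries of the Smith normal form of xI - A over ℚ[x]) are (x - 3)(x + 3)(x + 4), each dividing the next. The characteristic polynomial is their product, (x - 3)(x + 3)(x + 4).

The rational canonical form is the block-diagonal matrix of companion matrices C(f_i):
R = [[0, 0, 36], [1, 0, 9], [0, 1, -4]].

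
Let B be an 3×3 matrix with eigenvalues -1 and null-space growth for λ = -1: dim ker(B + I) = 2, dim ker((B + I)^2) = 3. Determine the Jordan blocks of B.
λ = -1: successive nullity increments [2, 1] count blocks of size ≥ k; block sizes are [2, 1].

Jordan blocks: (-1, 2), (-1, 1)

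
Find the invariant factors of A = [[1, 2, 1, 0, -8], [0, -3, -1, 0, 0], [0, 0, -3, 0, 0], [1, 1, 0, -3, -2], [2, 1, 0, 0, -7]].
(x + 3)^2, (x + 3)^3

The Jordan structure of A has elementary divisors (x + 3)^3, (x + 3)^2. Arranging the block sizes at each eigenvalue in decreasing order and taking row products gives the invariant factors.

Invariant factors (smallest first, each dividing the next): (x + 3)^2, (x + 3)^3.

Check: the last factor (x + 3)^3 is the minimal polynomial, and the product (x + 3)^5 is the characteristic polynomial.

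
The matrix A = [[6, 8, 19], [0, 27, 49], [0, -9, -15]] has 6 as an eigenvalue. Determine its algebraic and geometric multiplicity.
The characteristic polynomial is (x - 6)^3, so the factor x - 6 appears with exponent 3: the algebraic multiplicity is 3.

rank(A - 6I) = 2, so the eigenspace has dimension 3 - 2 = 1: the geometric multiplicity is 1.

Since 1 < 3, A is not diagonalizable.

algebraic multiplicity 3, geometric multiplicity 1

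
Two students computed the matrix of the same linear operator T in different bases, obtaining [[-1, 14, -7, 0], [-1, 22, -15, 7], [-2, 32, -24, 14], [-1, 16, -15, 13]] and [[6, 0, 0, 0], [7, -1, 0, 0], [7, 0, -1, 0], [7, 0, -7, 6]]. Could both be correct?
Both have characteristic polynomial (x - 6)^2(x + 1)^2, but the minimal polynomial of A is (x - 6)(x + 1)^2 while the minimal polynomial of B is (x - 6)(x + 1). The minimal polynomial is a similarity invariant, so A and B are not similar.

No.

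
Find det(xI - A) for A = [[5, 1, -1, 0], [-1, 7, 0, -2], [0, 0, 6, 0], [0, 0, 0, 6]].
χ_A(x) = (x - 6)^4

xI - A = [[x - 5, -1, 1, 0], [1, x - 7, 0, 2], [0, 0, x - 6, 0], [0, 0, 0, x - 6]].

Expanding det(xI - A) along the first row:
det(xI - A) = + (x - 5)·det([[x - 7, 0, 2], [0, x - 6, 0], [0, 0, x - 6]]) - (-1)·det([[1, 0, 2], [0, x - 6, 0], [0, 0, x - 6]]) + (1)·det([[1, x - 7, 2], [0, 0, 0], [0, 0, x - 6]]) - (0)·det([[1, x - 7, 0], [0, 0, x - 6], [0, 0, 0]]).

Evaluating gives χ_A(x) = x^4 - 24x^3 + 216x^2 - 864x + 1296 = (x - 6)^4.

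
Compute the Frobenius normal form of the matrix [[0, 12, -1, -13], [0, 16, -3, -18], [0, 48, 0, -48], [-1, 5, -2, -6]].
The invariant factors of A (the non-unit diagonal entries of the Smith normal form of xI - A over ℚ[x]) are (x - 4)^2(x - 3)(x + 1), each dividing the next. The characteristic polynomial is their product, (x - 4)^2(x - 3)(x + 1).

The rational canonical form is the block-diagonal matrix of companion matrices C(f_i):
R = [[0, 0, 0, 48], [1, 0, 0, 8], [0, 1, 0, -29], [0, 0, 1, 10]].

R = [[0, 0, 0, 48], [1, 0, 0, 8], [0, 1, 0, -29], [0, 0, 1, 10]]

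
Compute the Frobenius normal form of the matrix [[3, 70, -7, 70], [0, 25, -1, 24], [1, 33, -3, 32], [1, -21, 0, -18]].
R = [[0, 0, 0, 0], [1, 0, 0, 9], [0, 1, 0, -15], [0, 0, 1, 7]]

The invariant factors of A (the non-unit diagonal entries of the Smith normal form of xI - A over ℚ[x]) are x(x - 3)^2(x - 1), each dividing the next. The characteristic polynomial is their product, x(x - 3)^2(x - 1).

The rational canonical form is the block-diagonal matrix of companion matrices C(f_i):
R = [[0, 0, 0, 0], [1, 0, 0, 9], [0, 1, 0, -15], [0, 0, 1, 7]].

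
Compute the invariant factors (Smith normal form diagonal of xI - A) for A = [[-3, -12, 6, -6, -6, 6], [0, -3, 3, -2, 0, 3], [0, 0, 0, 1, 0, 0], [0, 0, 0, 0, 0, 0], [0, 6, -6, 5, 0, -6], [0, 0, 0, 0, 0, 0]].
The Jordan structure of A has elementary divisors (x + 3), (x + 3), x^2, x, x. Arranging the block sizes at each eigenvalue in decreasing order and taking row products gives the invariant factors.

Invariant factors (smallest first, each dividing the next): x, x(x + 3), x^2(x + 3).

Check: the last factor x^2(x + 3) is the minimal polynomial, and the product x^4(x + 3)^2 is the characteristic polynomial.

x, x(x + 3), x^2(x + 3)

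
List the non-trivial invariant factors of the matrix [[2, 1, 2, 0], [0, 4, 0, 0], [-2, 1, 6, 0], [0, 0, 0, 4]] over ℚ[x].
The Jordan structure of A has elementary divisors (x - 4)^2, (x - 4), (x - 4). Arranging the block sizes at each eigenvalue in decreasing order and taking row products gives the invariant factors.

Invariant factors (smallest first, each dividing the next): x - 4, x - 4, (x - 4)^2.

Check: the last factor (x - 4)^2 is the minimal polynomial, and the product (x - 4)^4 is the characteristic polynomial.

x - 4, x - 4, (x - 4)^2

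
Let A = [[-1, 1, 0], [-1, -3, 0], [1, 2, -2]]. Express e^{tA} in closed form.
e^{tA} = [[(t + 1)*e^{-2*t}, t*e^{-2*t}, 0], [-t*e^{-2*t}, (1 - t)*e^{-2*t}, 0], [t*(2 - t)*e^{-2*t}/2, t*(4 - t)*e^{-2*t}/2, e^{-2*t}]]

A has Jordan form J = [[-2, 1, 0], [0, -2, 1], [0, 0, -2]] with A = PJP^{-1}, so e^{tA} = P e^{tJ} P^{-1}.

For a Jordan block J_k(λ), e^{tJ_k(λ)} = e^{λt} · (I + tN + t^2 N^2/2! + ... + t^{k-1} N^{k-1}/(k-1)!) where N is the nilpotent superdiagonal part.

Assembling the blocks and conjugating back gives the entries of e^{tA} as shown above.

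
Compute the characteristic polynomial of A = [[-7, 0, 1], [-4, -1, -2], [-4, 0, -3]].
χ_A(x) = (x + 1)(x + 5)^2

xI - A = [[x + 7, 0, -1], [4, x + 1, 2], [4, 0, x + 3]].

Expanding det(xI - A) along the first row:
det(xI - A) = + (x + 7)·det([[x + 1, 2], [0, x + 3]]) - (0)·det([[4, 2], [4, x + 3]]) + (-1)·det([[4, x + 1], [4, 0]]).

Evaluating gives χ_A(x) = x^3 + 11x^2 + 35x + 25 = (x + 1)(x + 5)^2.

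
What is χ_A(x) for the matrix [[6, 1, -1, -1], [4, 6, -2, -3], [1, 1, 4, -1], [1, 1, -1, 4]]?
χ_A(x) = (x - 5)^4

xI - A = [[x - 6, -1, 1, 1], [-4, x - 6, 2, 3], [-1, -1, x - 4, 1], [-1, -1, 1, x - 4]].

Expanding det(xI - A) along the first row:
det(xI - A) = + (x - 6)·det([[x - 6, 2, 3], [-1, x - 4, 1], [-1, 1, x - 4]]) - (-1)·det([[-4, 2, 3], [-1, x - 4, 1], [-1, 1, x - 4]]) + (1)·det([[-4, x - 6, 3], [-1, -1, 1], [-1, -1, x - 4]]) - (1)·det([[-4, x - 6, 2], [-1, -1, x - 4], [-1, -1, 1]]).

Evaluating gives χ_A(x) = x^4 - 20x^3 + 150x^2 - 500x + 625 = (x - 5)^4.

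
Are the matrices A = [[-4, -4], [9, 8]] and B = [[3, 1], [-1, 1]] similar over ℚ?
Yes.

Two matrices over a field are similar if and only if they have the same invariant factors.

Both A and B have characteristic polynomial (x - 2)^2 and minimal polynomial (x - 2)^2. Computing further, both have invariant factors (x - 2)^2. Hence A and B are similar.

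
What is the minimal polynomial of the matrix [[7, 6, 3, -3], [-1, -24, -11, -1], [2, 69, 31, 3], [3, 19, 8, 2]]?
The characteristic polynomial factors as (x - 4)^4. The minimal polynomial is ∏(x - λ)^{k_λ} where k_λ is the size of the largest Jordan block at λ.

For λ = 4: rank(A - 4I) = 2, and the largest Jordan block has size 2 (the smallest k with rank((A - 4I)^k) = rank((A - 4I)^(k+1))).

So m_A(x) = (x - 4)^2.

m_A(x) = (x - 4)^2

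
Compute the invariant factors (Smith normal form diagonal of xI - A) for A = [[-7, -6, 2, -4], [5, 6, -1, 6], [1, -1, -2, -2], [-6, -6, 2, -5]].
The Jordan structure of A has elementary divisors (x + 5), (x + 1)^2, (x + 1). Arranging the block sizes at each eigenvalue in decreasing order and taking row products gives the invariant factors.

Invariant factors (smallest first, each dividing the next): x + 1, (x + 1)^2(x + 5).

Check: the last factor (x + 1)^2(x + 5) is the minimal polynomial, and the product (x + 1)^3(x + 5) is the characteristic polynomial.

x + 1, (x + 1)^2(x + 5)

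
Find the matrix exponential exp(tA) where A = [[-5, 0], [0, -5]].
A has Jordan form J = [[-5, 0], [0, -5]] with A = PJP^{-1}, so e^{tA} = P e^{tJ} P^{-1}.

For a Jordan block J_k(λ), e^{tJ_k(λ)} = e^{λt} · (I + tN + t^2 N^2/2! + ... + t^{k-1} N^{k-1}/(k-1)!) where N is the nilpotent superdiagonal part.

Assembling the blocks and conjugating back gives the entries of e^{tA} as shown above.

e^{tA} = [[e^{-5*t}, 0], [0, e^{-5*t}]]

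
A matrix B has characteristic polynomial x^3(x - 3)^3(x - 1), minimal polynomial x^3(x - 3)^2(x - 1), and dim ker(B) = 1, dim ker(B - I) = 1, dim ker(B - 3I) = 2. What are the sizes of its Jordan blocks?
λ = 0: algebraic multiplicity 3 (exponent in χ_B), largest block size 3 (exponent in m_B), 1 block (geometric multiplicity). This forces block sizes [3].
λ = 1: algebraic multiplicity 1 (exponent in χ_B), largest block size 1 (exponent in m_B), 1 block (geometric multiplicity). This forces block sizes [1].
λ = 3: algebraic multiplicity 3 (exponent in χ_B), largest block size 2 (exponent in m_B), 2 blocks (geometric multiplicity). These force block sizes [2, 1].

Jordan blocks: (0, 3), (1, 1), (3, 2), (3, 1)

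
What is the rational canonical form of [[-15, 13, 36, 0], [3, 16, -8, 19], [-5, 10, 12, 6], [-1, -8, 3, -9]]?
R = [[0, 0, 0, -9], [1, 0, 0, 12], [0, 1, 0, -10], [0, 0, 1, 4]]

The invariant factors of A (the non-unit diagonal entries of the Smith normal form of xI - A over ℚ[x]) are (x^2 - 2x + 3)^2, each dividing the next. The characteristic polynomial is their product, (x^2 - 2x + 3)^2.

The rational canonical form is the block-diagonal matrix of companion matrices C(f_i):
R = [[0, 0, 0, -9], [1, 0, 0, 12], [0, 1, 0, -10], [0, 0, 1, 4]].

Note the characteristic polynomial does not split into linear factors over ℚ, so A has no Jordan form over ℚ; the rational canonical form exists over any field.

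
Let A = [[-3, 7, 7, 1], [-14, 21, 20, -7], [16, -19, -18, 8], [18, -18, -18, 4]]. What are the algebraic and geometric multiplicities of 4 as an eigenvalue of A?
The characteristic polynomial is (x - 4)^2(x - 1)(x + 5), so the factor x - 4 appears with exponent 2: the algebraic multiplicity is 2.

rank(A - 4I) = 3, so the eigenspace has dimension 4 - 3 = 1: the geometric multiplicity is 1.

Since 1 < 2, A is not diagonalizable.

algebraic multiplicity 2, geometric multiplicity 1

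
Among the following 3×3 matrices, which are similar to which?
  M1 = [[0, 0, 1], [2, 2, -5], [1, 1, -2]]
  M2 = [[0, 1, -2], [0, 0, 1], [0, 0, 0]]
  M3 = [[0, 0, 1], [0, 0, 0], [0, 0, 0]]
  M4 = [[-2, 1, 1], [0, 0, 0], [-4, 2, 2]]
2 classes: {M1, M2}, {M3, M4}

Characteristic polynomials: χ_{M1} = x^3, χ_{M2} = x^3, χ_{M3} = x^3, χ_{M4} = x^3.

{M1, M2}: invariant factors x^3.

{M3, M4}: invariant factors x, x^2.

Matrices are similar if and only if their invariant-factor lists agree; the partition into similarity classes is {M1, M2}, {M3, M4}.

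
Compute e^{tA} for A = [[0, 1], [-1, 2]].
e^{tA} = [[(1 - t)*e^{t}, t*e^{t}], [-t*e^{t}, (t + 1)*e^{t}]]

A has Jordan form J = [[1, 1], [0, 1]] with A = PJP^{-1}, so e^{tA} = P e^{tJ} P^{-1}.

For a Jordan block J_k(λ), e^{tJ_k(λ)} = e^{λt} · (I + tN + t^2 N^2/2! + ... + t^{k-1} N^{k-1}/(k-1)!) where N is the nilpotent superdiagonal part.

Assembling the blocks and conjugating back gives the entries of e^{tA} as shown above.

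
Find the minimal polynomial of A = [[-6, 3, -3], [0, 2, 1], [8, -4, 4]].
The characteristic polynomial factors as x^3. The minimal polynomial is ∏(x - λ)^{k_λ} where k_λ is the size of the largest Jordan block at λ.

For λ = 0: rank(A) = 2, and the largest Jordan block has size 3 (the smallest k with rank(A^k) = rank(A^(k+1))).

So m_A(x) = x^3.

m_A(x) = x^3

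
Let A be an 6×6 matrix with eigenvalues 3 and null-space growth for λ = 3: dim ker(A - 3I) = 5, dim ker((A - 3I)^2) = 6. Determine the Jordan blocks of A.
Jordan blocks: (3, 2), (3, 1), (3, 1), (3, 1), (3, 1)

λ = 3: successive nullity increments [5, 1] count blocks of size ≥ k; block sizes are [2, 1, 1, 1, 1].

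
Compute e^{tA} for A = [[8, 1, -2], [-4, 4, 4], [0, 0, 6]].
e^{tA} = [[(2*t + 1)*e^{6*t}, t*e^{6*t}, -2*t*e^{6*t}], [-4*t*e^{6*t}, (1 - 2*t)*e^{6*t}, 4*t*e^{6*t}], [0, 0, e^{6*t}]]

A has Jordan form J = [[6, 1, 0], [0, 6, 0], [0, 0, 6]] with A = PJP^{-1}, so e^{tA} = P e^{tJ} P^{-1}.

For a Jordan block J_k(λ), e^{tJ_k(λ)} = e^{λt} · (I + tN + t^2 N^2/2! + ... + t^{k-1} N^{k-1}/(k-1)!) where N is the nilpotent superdiagonal part.

Assembling the blocks and conjugating back gives the entries of e^{tA} as shown above.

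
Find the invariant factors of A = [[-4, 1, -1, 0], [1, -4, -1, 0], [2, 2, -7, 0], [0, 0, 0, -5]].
The Jordan structure of A has elementary divisors (x + 5)^2, (x + 5), (x + 5). Arranging the block sizes at each eigenvalue in decreasing order and taking row products gives the invariant factors.

Invariant factors (smallest first, each dividing the next): x + 5, x + 5, (x + 5)^2.

Check: the last factor (x + 5)^2 is the minimal polynomial, and the product (x + 5)^4 is the characteristic polynomial.

x + 5, x + 5, (x + 5)^2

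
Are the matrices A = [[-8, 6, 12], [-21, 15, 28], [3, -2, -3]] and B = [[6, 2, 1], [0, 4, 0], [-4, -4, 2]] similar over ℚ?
No.

trace(A) = 4 but trace(B) = 12. The trace is a similarity invariant, so A and B are not similar.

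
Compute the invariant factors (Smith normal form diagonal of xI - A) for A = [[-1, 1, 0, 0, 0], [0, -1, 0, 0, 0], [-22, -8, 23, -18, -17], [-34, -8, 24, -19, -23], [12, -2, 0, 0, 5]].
The Jordan structure of A has elementary divisors (x + 1)^2, (x + 1), (x - 5)^2. Arranging the block sizes at each eigenvalue in decreasing order and taking row products gives the invariant factors.

Invariant factors (smallest first, each dividing the next): x + 1, (x - 5)^2(x + 1)^2.

Check: the last factor (x - 5)^2(x + 1)^2 is the minimal polynomial, and the product (x - 5)^2(x + 1)^3 is the characteristic polynomial.

x + 1, (x - 5)^2(x + 1)^2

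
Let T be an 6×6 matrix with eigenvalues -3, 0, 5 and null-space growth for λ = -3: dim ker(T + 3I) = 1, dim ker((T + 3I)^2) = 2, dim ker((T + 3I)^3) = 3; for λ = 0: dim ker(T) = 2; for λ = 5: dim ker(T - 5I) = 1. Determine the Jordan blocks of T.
λ = -3: successive nullity increments [1, 1, 1] count blocks of size ≥ k; block sizes are [3].
λ = 0: successive nullity increments [2] count blocks of size ≥ k; block sizes are [1, 1].
λ = 5: successive nullity increments [1] count blocks of size ≥ k; block sizes are [1].

Jordan blocks: (-3, 3), (0, 1), (0, 1), (5, 1)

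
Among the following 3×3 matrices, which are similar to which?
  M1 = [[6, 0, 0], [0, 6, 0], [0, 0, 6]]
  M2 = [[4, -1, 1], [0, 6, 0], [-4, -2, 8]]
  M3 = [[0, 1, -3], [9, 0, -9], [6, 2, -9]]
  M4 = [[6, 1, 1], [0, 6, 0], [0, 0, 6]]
Characteristic polynomials: χ_{M1} = (x - 6)^3, χ_{M2} = (x - 6)^3, χ_{M3} = (x + 3)^3, χ_{M4} = (x - 6)^3.

{M1}: invariant factors x - 6, x - 6, x - 6.

{M2, M4}: invariant factors x - 6, (x - 6)^2.

{M3}: invariant factors x + 3, (x + 3)^2.

Matrices are similar if and only if their invariant-factor lists agree; the partition into similarity classes is {M1}, {M2, M4}, {M3}.

3 classes: {M1}, {M2, M4}, {M3}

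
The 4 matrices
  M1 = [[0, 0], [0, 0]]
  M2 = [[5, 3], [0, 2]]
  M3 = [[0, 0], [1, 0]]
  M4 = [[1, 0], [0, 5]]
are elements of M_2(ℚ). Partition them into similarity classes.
Characteristic polynomials: χ_{M1} = x^2, χ_{M2} = (x - 5)(x - 2), χ_{M3} = x^2, χ_{M4} = (x - 5)(x - 1).

{M1}: invariant factors x, x.

{M2}: invariant factors (x - 5)(x - 2).

{M3}: invariant factors x^2.

{M4}: invariant factors (x - 5)(x - 1).

Matrices are similar if and only if their invariant-factor lists agree; the partition into similarity classes is {M1}, {M2}, {M3}, {M4}.

4 classes: {M1}, {M2}, {M3}, {M4}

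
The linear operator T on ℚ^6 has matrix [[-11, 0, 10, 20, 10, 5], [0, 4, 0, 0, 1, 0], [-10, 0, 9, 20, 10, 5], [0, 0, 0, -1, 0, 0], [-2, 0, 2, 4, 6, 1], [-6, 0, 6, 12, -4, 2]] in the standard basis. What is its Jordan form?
The characteristic polynomial is det(xI - A) = (x - 4)^3(x + 1)^3, so the eigenvalues are -1 (algebraic multiplicity 3), 4 (algebraic multiplicity 3).

For λ = -1: rank(A + I) = 3. The eigenspace has dimension 6 - 3 = 3, so there are 3 Jordan blocks; the rank sequence gives block sizes [1, 1, 1].

For λ = 4: rank(A - 4I) = 5, rank((A - 4I)^2) = 4, rank((A - 4I)^3) = 3. The eigenspace has dimension 6 - 5 = 1, so there is 1 Jordan block; the rank sequence gives block sizes [3].

Assembling the blocks gives the Jordan form J above.

J = [[-1, 0, 0, 0, 0, 0], [0, -1, 0, 0, 0, 0], [0, 0, -1, 0, 0, 0], [0, 0, 0, 4, 1, 0], [0, 0, 0, 0, 4, 1], [0, 0, 0, 0, 0, 4]]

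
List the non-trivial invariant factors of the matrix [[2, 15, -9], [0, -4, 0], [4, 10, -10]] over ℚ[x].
The Jordan structure of A has elementary divisors (x + 4)^2, (x + 4). Arranging the block sizes at each eigenvalue in decreasing order and taking row products gives the invariant factors.

Invariant factors (smallest first, each dividing the next): x + 4, (x + 4)^2.

Check: the last factor (x + 4)^2 is the minimal polynomial, and the product (x + 4)^3 is the characteristic polynomial.

x + 4, (x + 4)^2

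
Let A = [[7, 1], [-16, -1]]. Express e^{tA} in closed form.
A has Jordan form J = [[3, 1], [0, 3]] with A = PJP^{-1}, so e^{tA} = P e^{tJ} P^{-1}.

For a Jordan block J_k(λ), e^{tJ_k(λ)} = e^{λt} · (I + tN + t^2 N^2/2! + ... + t^{k-1} N^{k-1}/(k-1)!) where N is the nilpotent superdiagonal part.

Assembling the blocks and conjugating back gives the entries of e^{tA} as shown above.

e^{tA} = [[(4*t + 1)*e^{3*t}, t*e^{3*t}], [-16*t*e^{3*t}, (1 - 4*t)*e^{3*t}]]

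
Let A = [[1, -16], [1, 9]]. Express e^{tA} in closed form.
A has Jordan form J = [[5, 1], [0, 5]] with A = PJP^{-1}, so e^{tA} = P e^{tJ} P^{-1}.

For a Jordan block J_k(λ), e^{tJ_k(λ)} = e^{λt} · (I + tN + t^2 N^2/2! + ... + t^{k-1} N^{k-1}/(k-1)!) where N is the nilpotent superdiagonal part.

Assembling the blocks and conjugating back gives the entries of e^{tA} as shown above.

e^{tA} = [[(1 - 4*t)*e^{5*t}, -16*t*e^{5*t}], [t*e^{5*t}, (4*t + 1)*e^{5*t}]]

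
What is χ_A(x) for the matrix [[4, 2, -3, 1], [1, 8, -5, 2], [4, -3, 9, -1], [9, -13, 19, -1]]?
χ_A(x) = (x - 5)^4

xI - A = [[x - 4, -2, 3, -1], [-1, x - 8, 5, -2], [-4, 3, x - 9, 1], [-9, 13, -19, x + 1]].

Expanding det(xI - A) along the first row:
det(xI - A) = + (x - 4)·det([[x - 8, 5, -2], [3, x - 9, 1], [13, -19, x + 1]]) - (-2)·det([[-1, 5, -2], [-4, x - 9, 1], [-9, -19, x + 1]]) + (3)·det([[-1, x - 8, -2], [-4, 3, 1], [-9, 13, x + 1]]) - (-1)·det([[-1, x - 8, 5], [-4, 3, x - 9], [-9, 13, -19]]).

Evaluating gives χ_A(x) = x^4 - 20x^3 + 150x^2 - 500x + 625 = (x - 5)^4.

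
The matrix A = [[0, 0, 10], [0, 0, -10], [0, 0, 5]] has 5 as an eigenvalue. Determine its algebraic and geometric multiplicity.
algebraic multiplicity 1, geometric multiplicity 1

The characteristic polynomial is x^2(x - 5), so the factor x - 5 appears with exponent 1: the algebraic multiplicity is 1.

rank(A - 5I) = 2, so the eigenspace has dimension 3 - 2 = 1: the geometric multiplicity is 1.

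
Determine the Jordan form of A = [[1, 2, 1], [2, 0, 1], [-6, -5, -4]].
The characteristic polynomial is det(xI - A) = (x + 1)^3, so the eigenvalues are -1 (algebraic multiplicity 3).

For λ = -1: rank(A + I) = 2, rank((A + I)^2) = 1, rank((A + I)^3) = 0. The eigenspace has dimension 3 - 2 = 1, so there is 1 Jordan block; the rank sequence gives block sizes [3].

Assembling the blocks gives the Jordan form J above.

J = [[-1, 1, 0], [0, -1, 1], [0, 0, -1]]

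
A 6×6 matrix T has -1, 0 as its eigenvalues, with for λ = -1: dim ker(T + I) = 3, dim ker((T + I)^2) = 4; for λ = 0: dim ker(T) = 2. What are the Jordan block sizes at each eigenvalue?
λ = -1: successive nullity increments [3, 1] count blocks of size ≥ k; block sizes are [2, 1, 1].
λ = 0: successive nullity increments [2] count blocks of size ≥ k; block sizes are [1, 1].

Jordan blocks: (-1, 2), (-1, 1), (-1, 1), (0, 1), (0, 1)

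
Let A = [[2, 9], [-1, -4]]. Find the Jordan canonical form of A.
The characteristic polynomial is det(xI - A) = (x + 1)^2, so the eigenvalues are -1 (algebraic multiplicity 2).

For λ = -1: rank(A + I) = 1, rank((A + I)^2) = 0. The eigenspace has dimension 2 - 1 = 1, so there is 1 Jordan block; the rank sequence gives block sizes [2].

Assembling the blocks gives the Jordan form J above.

J = [[-1, 1], [0, -1]]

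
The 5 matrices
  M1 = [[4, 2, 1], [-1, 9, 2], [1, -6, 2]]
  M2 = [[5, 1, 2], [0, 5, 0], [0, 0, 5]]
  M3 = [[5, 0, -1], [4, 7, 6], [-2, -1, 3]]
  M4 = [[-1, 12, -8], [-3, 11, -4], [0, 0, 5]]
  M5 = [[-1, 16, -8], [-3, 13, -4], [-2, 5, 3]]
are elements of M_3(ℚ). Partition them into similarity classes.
Characteristic polynomials: χ_{M1} = (x - 5)^3, χ_{M2} = (x - 5)^3, χ_{M3} = (x - 5)^3, χ_{M4} = (x - 5)^3, χ_{M5} = (x - 5)^3.

{M1, M3, M5}: invariant factors (x - 5)^3.

{M2, M4}: invariant factors x - 5, (x - 5)^2.

Matrices are similar if and only if their invariant-factor lists agree; the partition into similarity classes is {M1, M3, M5}, {M2, M4}.

2 classes: {M1, M3, M5}, {M2, M4}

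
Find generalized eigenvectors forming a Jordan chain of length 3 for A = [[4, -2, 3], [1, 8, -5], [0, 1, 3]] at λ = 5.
We seek v_1 ∈ ker((A - 5I)^3) \ ker((A - 5I)^2), then set v_{i+1} = (A - 5I) v_i.

One such chain is v_1 = [[-1, 3, 1]]^T, v_2 = [[-2, 3, 1]]^T, v_3 = [[-1, 2, 1]]^T. Check: (A - 5I) v_3 = [[0, 0, 0]]^T = 0.

v_1 = [[-1, 3, 1]]^T, v_2 = [[-2, 3, 1]]^T, v_3 = [[-1, 2, 1]]^T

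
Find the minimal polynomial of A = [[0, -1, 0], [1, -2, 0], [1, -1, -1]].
The characteristic polynomial factors as (x + 1)^3. The minimal polynomial is ∏(x - λ)^{k_λ} where k_λ is the size of the largest Jordan block at λ.

For λ = -1: rank(A + I) = 1, and the largest Jordan block has size 2 (the smallest k with rank((A + I)^k) = rank((A + I)^(k+1))).

So m_A(x) = (x + 1)^2.

m_A(x) = (x + 1)^2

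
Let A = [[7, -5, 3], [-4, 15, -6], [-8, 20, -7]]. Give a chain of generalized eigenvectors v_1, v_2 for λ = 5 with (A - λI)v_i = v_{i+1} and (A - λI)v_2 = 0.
v_1 = [[-1, 3, 6]]^T, v_2 = [[1, -2, -4]]^T

We seek v_1 ∈ ker((A - 5I)^2) \ ker(A - 5I), then set v_{i+1} = (A - 5I) v_i.

One such chain is v_1 = [[-1, 3, 6]]^T, v_2 = [[1, -2, -4]]^T. Check: (A - 5I) v_2 = [[0, 0, 0]]^T = 0.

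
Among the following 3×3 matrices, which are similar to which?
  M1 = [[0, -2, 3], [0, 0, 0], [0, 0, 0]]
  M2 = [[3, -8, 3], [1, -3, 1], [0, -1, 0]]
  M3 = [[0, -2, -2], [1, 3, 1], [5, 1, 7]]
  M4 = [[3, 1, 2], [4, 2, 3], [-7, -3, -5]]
Characteristic polynomials: χ_{M1} = x^3, χ_{M2} = x^3, χ_{M3} = (x - 4)^2(x - 2), χ_{M4} = x^3.

{M1}: invariant factors x, x^2.

{M2, M4}: invariant factors x^3.

{M3}: invariant factors (x - 4)^2(x - 2).

Matrices are similar if and only if their invariant-factor lists agree; the partition into similarity classes is {M1}, {M2, M4}, {M3}.

3 classes: {M1}, {M2, M4}, {M3}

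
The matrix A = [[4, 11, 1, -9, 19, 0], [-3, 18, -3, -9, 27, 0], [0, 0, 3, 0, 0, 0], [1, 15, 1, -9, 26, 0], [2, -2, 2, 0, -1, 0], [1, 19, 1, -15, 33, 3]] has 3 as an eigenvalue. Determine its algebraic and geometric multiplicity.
The characteristic polynomial is (x - 3)^6, so the factor x - 3 appears with exponent 6: the algebraic multiplicity is 6.

rank(A - 3I) = 2, so the eigenspace has dimension 6 - 2 = 4: the geometric multiplicity is 4.

Since 4 < 6, A is not diagonalizable.

algebraic multiplicity 6, geometric multiplicity 4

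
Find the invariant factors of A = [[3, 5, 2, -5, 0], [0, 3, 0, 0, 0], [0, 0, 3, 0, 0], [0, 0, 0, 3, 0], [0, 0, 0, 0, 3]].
x - 3, x - 3, x - 3, (x - 3)^2

The Jordan structure of A has elementary divisors (x - 3)^2, (x - 3), (x - 3), (x - 3). Arranging the block sizes at each eigenvalue in decreasing order and taking row products gives the invariant factors.

Invariant factors (smallest first, each dividing the next): x - 3, x - 3, x - 3, (x - 3)^2.

Check: the last factor (x - 3)^2 is the minimal polynomial, and the product (x - 3)^5 is the characteristic polynomial.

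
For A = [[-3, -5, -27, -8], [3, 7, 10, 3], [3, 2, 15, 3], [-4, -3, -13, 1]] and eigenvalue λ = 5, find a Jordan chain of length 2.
v_1 = [[-4, 2, 1, -1]]^T, v_2 = [[3, -1, -1, 1]]^T

We seek v_1 ∈ ker((A - 5I)^2) \ ker(A - 5I), then set v_{i+1} = (A - 5I) v_i.

One such chain is v_1 = [[-4, 2, 1, -1]]^T, v_2 = [[3, -1, -1, 1]]^T. Check: (A - 5I) v_2 = [[0, 0, 0, 0]]^T = 0.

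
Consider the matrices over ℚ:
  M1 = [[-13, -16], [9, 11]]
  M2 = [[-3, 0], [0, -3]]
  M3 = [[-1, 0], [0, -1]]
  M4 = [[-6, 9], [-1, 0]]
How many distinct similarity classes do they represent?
4 classes: {M1}, {M2}, {M3}, {M4}

Characteristic polynomials: χ_{M1} = (x + 1)^2, χ_{M2} = (x + 3)^2, χ_{M3} = (x + 1)^2, χ_{M4} = (x + 3)^2.

{M1}: invariant factors (x + 1)^2.

{M2}: invariant factors x + 3, x + 3.

{M3}: invariant factors x + 1, x + 1.

{M4}: invariant factors (x + 3)^2.

Matrices are similar if and only if their invariant-factor lists agree; the partition into similarity classes is {M1}, {M2}, {M3}, {M4}.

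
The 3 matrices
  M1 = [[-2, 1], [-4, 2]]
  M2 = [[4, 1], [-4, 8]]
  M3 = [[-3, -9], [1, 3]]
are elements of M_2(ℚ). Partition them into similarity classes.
Characteristic polynomials: χ_{M1} = x^2, χ_{M2} = (x - 6)^2, χ_{M3} = x^2.

{M1, M3}: invariant factors x^2.

{M2}: invariant factors (x - 6)^2.

Matrices are similar if and only if their invariant-factor lists agree; the partition into similarity classes is {M1, M3}, {M2}.

2 classes: {M1, M3}, {M2}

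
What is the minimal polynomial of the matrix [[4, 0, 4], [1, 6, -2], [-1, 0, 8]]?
The characteristic polynomial factors as (x - 6)^3. The minimal polynomial is ∏(x - λ)^{k_λ} where k_λ is the size of the largest Jordan block at λ.

For λ = 6: rank(A - 6I) = 1, and the largest Jordan block has size 2 (the smallest k with rank((A - 6I)^k) = rank((A - 6I)^(k+1))).

So m_A(x) = (x - 6)^2.

m_A(x) = (x - 6)^2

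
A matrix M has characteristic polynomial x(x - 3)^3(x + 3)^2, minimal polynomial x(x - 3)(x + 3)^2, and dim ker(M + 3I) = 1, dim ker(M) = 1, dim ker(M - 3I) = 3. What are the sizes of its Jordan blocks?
Jordan blocks: (-3, 2), (0, 1), (3, 1), (3, 1), (3, 1)

λ = -3: algebraic multiplicity 2 (exponent in χ_M), largest block size 2 (exponent in m_M), 1 block (geometric multiplicity). This forces block sizes [2].
λ = 0: algebraic multiplicity 1 (exponent in χ_M), largest block size 1 (exponent in m_M), 1 block (geometric multiplicity). This forces block sizes [1].
λ = 3: algebraic multiplicity 3 (exponent in χ_M), largest block size 1 (exponent in m_M), 3 blocks (geometric multiplicity). These force block sizes [1, 1, 1].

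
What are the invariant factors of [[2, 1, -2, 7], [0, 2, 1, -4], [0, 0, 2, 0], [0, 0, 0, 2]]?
The Jordan structure of A has elementary divisors (x - 2)^3, (x - 2). Arranging the block sizes at each eigenvalue in decreasing order and taking row products gives the invariant factors.

Invariant factors (smallest first, each dividing the next): x - 2, (x - 2)^3.

Check: the last factor (x - 2)^3 is the minimal polynomial, and the product (x - 2)^4 is the characteristic polynomial.

x - 2, (x - 2)^3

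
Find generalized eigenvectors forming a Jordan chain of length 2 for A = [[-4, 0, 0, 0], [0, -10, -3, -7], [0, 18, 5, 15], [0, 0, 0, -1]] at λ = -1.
v_1 = [[0, -3, 7, 1]]^T, v_2 = [[0, -1, 3, 0]]^T

We seek v_1 ∈ ker((A + I)^2) \ ker(A + I), then set v_{i+1} = (A + I) v_i.

One such chain is v_1 = [[0, -3, 7, 1]]^T, v_2 = [[0, -1, 3, 0]]^T. Check: (A + I) v_2 = [[0, 0, 0, 0]]^T = 0.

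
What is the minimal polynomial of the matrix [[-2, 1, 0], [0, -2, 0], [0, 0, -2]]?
The characteristic polynomial factors as (x + 2)^3. The minimal polynomial is ∏(x - λ)^{k_λ} where k_λ is the size of the largest Jordan block at λ.

For λ = -2: rank(A + 2I) = 1, and the largest Jordan block has size 2 (the smallest k with rank((A + 2I)^k) = rank((A + 2I)^(k+1))).

So m_A(x) = (x + 2)^2.

m_A(x) = (x + 2)^2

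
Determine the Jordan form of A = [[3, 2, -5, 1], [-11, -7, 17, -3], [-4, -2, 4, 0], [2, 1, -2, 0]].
The characteristic polynomial is det(xI - A) = x^4, so the eigenvalues are 0 (algebraic multiplicity 4).

For λ = 0: rank(A) = 2, rank(A^2) = 1, rank(A^3) = 0. The eigenspace has dimension 4 - 2 = 2, so there are 2 Jordan blocks; the rank sequence gives block sizes [3, 1].

Assembling the blocks gives the Jordan form J above.

J = [[0, 1, 0, 0], [0, 0, 1, 0], [0, 0, 0, 0], [0, 0, 0, 0]]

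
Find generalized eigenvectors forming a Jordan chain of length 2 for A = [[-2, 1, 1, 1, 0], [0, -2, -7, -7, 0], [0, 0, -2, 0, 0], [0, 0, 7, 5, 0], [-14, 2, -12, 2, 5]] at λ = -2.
v_1 = [[0, 1, 1, -1, 2]]^T, v_2 = [[1, 0, 0, 0, 2]]^T

We seek v_1 ∈ ker((A + 2I)^2) \ ker(A + 2I), then set v_{i+1} = (A + 2I) v_i.

One such chain is v_1 = [[0, 1, 1, -1, 2]]^T, v_2 = [[1, 0, 0, 0, 2]]^T. Check: (A + 2I) v_2 = [[0, 0, 0, 0, 0]]^T = 0.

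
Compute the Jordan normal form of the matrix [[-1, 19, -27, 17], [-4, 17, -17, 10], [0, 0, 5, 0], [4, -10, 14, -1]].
The characteristic polynomial is det(xI - A) = (x - 5)^4, so the eigenvalues are 5 (algebraic multiplicity 4).

For λ = 5: rank(A - 5I) = 2, rank((A - 5I)^2) = 1, rank((A - 5I)^3) = 0. The eigenspace has dimension 4 - 2 = 2, so there are 2 Jordan blocks; the rank sequence gives block sizes [3, 1].

Assembling the blocks gives the Jordan form J above.

J = [[5, 1, 0, 0], [0, 5, 1, 0], [0, 0, 5, 0], [0, 0, 0, 5]]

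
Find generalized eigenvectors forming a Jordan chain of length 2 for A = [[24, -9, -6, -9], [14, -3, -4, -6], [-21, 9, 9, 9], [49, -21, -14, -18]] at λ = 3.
We seek v_1 ∈ ker((A - 3I)^2) \ ker(A - 3I), then set v_{i+1} = (A - 3I) v_i.

One such chain is v_1 = [[2, 1, 0, 4]]^T, v_2 = [[-3, -2, 3, -7]]^T. Check: (A - 3I) v_2 = [[0, 0, 0, 0]]^T = 0.

v_1 = [[2, 1, 0, 4]]^T, v_2 = [[-3, -2, 3, -7]]^T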